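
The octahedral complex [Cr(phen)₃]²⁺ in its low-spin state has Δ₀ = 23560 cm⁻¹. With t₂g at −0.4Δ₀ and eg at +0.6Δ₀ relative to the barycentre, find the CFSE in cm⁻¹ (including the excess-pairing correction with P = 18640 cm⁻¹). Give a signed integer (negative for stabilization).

phen is neutral, so the +2 overall charge sits on Cr: oxidation state +2.
Group 6 minus oxidation state +2 gives a d⁴ configuration for Cr²⁺.
The d⁴ electrons fill as t₂g⁴ eg⁰.
CFSE(orbital) = 4×(-0.4Δ₀) + 0×(0.6Δ₀) = -1.6Δ₀; with Δ₀ = 23560 cm⁻¹ that is -37696 cm⁻¹.
High-spin d⁴ would be t₂g³ eg¹ with 0 pairs; low-spin has 1, so 1 excess pair costs +1P = +18640 cm⁻¹.
Overall CFSE = -37696 + 18640 = -19056 cm⁻¹.

-19056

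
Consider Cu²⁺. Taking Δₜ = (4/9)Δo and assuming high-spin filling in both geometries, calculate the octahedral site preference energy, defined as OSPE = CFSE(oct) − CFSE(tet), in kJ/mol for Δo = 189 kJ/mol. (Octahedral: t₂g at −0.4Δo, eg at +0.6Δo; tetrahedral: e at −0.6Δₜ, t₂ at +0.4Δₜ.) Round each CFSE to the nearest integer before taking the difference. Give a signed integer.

Cu is in group 11, so Cu²⁺ is d⁹ (11 − 2 = 9).
In an octahedral site d⁹ (HS) is t₂g⁶ eg³, giving CFSE(oct) = -0.6Δo = -113 kJ/mol.
Tetrahedral e⁴ t₂⁵ gives -0.4Δₜ = -0.4 × (4/9) × 189 = -34 kJ/mol.
Subtracting, OSPE = -113 − (-34) = -79 kJ/mol.

-79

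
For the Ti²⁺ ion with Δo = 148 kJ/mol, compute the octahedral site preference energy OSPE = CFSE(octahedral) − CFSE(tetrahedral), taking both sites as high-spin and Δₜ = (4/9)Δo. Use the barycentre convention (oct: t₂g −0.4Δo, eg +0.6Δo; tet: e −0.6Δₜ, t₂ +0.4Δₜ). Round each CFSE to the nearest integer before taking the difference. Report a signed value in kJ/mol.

-39

Ti sits in group 4; removing 2 electrons leaves Ti²⁺ with 4 − 2 = 2 d electrons.
Octahedral high-spin t₂g² eg⁰: CFSE = -0.8 × 148 = -118 kJ/mol.
Tetrahedral: e² t₂⁰, CFSE = 2(−0.6) + 0(+0.4) = -1.2Δₜ = -1.2 × (4/9) × 148 = -79 kJ/mol.
Subtracting, OSPE = -118 − (-79) = -39 kJ/mol.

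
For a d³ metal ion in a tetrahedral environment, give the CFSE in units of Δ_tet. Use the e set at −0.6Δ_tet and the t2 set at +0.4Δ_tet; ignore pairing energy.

-0.8 Δ_tet

With tetrahedral geometry the complex is necessarily high-spin.
Configuration: e^2 t2^1.
CFSE = 2(-0.6Δ_tet) + 1(0.4Δ_tet) = -1.2Δ_tet + 0.4Δ_tet = -0.8Δ_tet.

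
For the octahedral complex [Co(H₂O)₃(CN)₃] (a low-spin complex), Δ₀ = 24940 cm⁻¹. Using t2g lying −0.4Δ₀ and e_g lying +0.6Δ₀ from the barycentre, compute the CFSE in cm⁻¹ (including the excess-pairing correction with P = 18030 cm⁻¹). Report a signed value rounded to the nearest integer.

Ligand charges: 3×(+0) from H₂O and 3×(-1) from CN⁻ sum to -3; with overall charge +0, Co is +3.
Co³⁺: group 9, so d-count = 9 − 3 = 6.
Electron filling gives t2g^6 e_g^0.
Orbital CFSE = 6(-0.4) + 0(0.6) = -2.4Δ₀ = -2.4 × 24940 = -59856 cm⁻¹.
Relative to high-spin t2g^4 e_g^2 (1 paired), the low-spin configuration has 2 additional pairs, contributing +2 × 18030 = +36060 cm⁻¹.
Combining: -59856 + 36060 = -23796 cm⁻¹.

-23796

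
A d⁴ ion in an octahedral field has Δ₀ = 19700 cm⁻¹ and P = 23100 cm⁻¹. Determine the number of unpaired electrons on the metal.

4

Since Δ₀ = 19700 cm⁻¹ < P = 23100 cm⁻¹, the complex adopts the high-spin configuration.
Configuration: t₂g³ eg¹.
Unpaired electrons: 4.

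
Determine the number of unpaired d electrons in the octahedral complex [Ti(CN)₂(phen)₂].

2

Ligand charges: 2×(-1) from CN⁻ and 2×(+0) from phen sum to -2; with overall charge +0, Ti is +2.
Group 4 minus oxidation state +2 gives a d² configuration for Ti²⁺.
Configuration: t₂g² eg⁰, giving 2 unpaired electrons.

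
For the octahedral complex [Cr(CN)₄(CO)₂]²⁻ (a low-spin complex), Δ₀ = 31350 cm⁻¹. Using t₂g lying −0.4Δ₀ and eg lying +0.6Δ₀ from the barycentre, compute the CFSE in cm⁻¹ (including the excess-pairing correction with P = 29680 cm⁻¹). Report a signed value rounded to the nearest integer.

-20480

Ligand charges: 4×(-1) from CN⁻ and 2×(+0) from CO sum to -4; with overall charge -2, Cr is +2.
Cr sits in group 6; removing 2 electrons leaves Cr²⁺ with 6 − 2 = 4 d electrons.
Configuration: t₂g⁴ eg⁰.
The orbital stabilization is -1.6Δ₀ = -1.6 × 31350 = -50160 cm⁻¹.
Pairing penalty: 1 pair vs 0 in the high-spin reference → 1 extra × P = 29680 cm⁻¹.
Net CFSE = -50160 + 29680 = -20480 cm⁻¹.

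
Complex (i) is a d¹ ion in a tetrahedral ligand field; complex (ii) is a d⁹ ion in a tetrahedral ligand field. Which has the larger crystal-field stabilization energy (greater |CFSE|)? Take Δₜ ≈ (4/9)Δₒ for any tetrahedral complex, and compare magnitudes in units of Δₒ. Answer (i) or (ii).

(i)

(i): With tetrahedral geometry the complex is necessarily high-spin; e¹ t₂⁰, CFSE = -0.6Δₜ ≈ -0.27Δₒ.
(ii): Tetrahedral splitting is small, so the complex is high-spin; e⁴ t₂⁵, CFSE = -0.4Δₜ ≈ -0.18Δₒ.
So (i) has the larger |CFSE|.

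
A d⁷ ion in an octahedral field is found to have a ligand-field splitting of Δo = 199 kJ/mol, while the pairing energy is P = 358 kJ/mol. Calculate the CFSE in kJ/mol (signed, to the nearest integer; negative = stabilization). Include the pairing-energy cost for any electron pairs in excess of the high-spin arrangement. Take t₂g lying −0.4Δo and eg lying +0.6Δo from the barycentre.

Δo < P, so pairing is avoided: the ground state is high-spin.
Configuration: t₂g⁵ eg².
Orbital CFSE = -0.8Δo = -0.8 × 199 = -159 kJ/mol.
High-spin has no excess pairs, so no pairing correction applies.

-159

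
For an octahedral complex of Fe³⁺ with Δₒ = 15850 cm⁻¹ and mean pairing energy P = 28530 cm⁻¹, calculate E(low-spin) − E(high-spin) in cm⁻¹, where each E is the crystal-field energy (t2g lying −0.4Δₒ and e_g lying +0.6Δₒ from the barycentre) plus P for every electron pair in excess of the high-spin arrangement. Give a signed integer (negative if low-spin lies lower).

Fe is in group 8, so Fe³⁺ is d⁵ (8 − 3 = 5).
High-spin: t2g^3 e_g^2, CFSE = 0.0Δₒ = 0 cm⁻¹.
Low-spin t2g^5 e_g^0 gives -2.0Δₒ = -31700 cm⁻¹, but forming 2 extra pairs costs 2P = 57060 cm⁻¹, so E(LS) = -31700 + 57060 = 25360 cm⁻¹.
E(LS) − E(HS) = 25360 − (0) = 25360 cm⁻¹.

25360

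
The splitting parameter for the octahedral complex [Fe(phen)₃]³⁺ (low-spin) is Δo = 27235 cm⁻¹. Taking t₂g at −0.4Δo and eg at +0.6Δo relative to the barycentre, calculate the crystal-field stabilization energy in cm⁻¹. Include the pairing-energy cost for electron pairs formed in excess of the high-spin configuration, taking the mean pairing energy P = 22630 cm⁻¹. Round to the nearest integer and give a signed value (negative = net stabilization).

-9210

phen is neutral, so the +3 overall charge sits on Fe: oxidation state +3.
Fe sits in group 8; removing 3 electrons leaves Fe³⁺ with 8 − 3 = 5 d electrons.
Electron filling gives t₂g⁵ eg⁰.
Orbital CFSE = 5(-0.4) + 0(0.6) = -2.0Δo = -2.0 × 27235 = -54470 cm⁻¹.
Pairing penalty: 2 pairs vs 0 in the high-spin reference → 2 extra × P = 45260 cm⁻¹.
Combining: -54470 + 45260 = -9210 cm⁻¹.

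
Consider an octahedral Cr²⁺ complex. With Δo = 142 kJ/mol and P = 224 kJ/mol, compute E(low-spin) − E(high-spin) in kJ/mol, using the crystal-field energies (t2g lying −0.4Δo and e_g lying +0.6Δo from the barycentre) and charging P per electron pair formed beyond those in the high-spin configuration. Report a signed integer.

82

Cr is in group 6, so Cr²⁺ is d⁴ (6 − 2 = 4).
High-spin d⁴ fills as t2g^3 e_g^1 with CFSE 3(−0.4) + 1(+0.6) = -0.6Δo = -85 kJ/mol.
Low-spin t2g^4 e_g^0 gives -1.6Δo = -227 kJ/mol, but forming 1 extra pair costs 1P = 224 kJ/mol, so E(LS) = -227 + 224 = -3 kJ/mol.
The difference is -3 − (-85) = 82 kJ/mol, so high-spin lies lower.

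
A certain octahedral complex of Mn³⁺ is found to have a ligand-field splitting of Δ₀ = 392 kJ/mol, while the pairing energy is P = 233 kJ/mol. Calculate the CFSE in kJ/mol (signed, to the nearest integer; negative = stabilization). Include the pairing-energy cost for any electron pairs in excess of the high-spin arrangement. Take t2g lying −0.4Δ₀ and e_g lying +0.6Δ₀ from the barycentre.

Mn is in group 7, so Mn³⁺ is d⁴ (7 − 3 = 4).
Δ₀ > P, so pairing is preferred: the ground state is low-spin.
Filling d⁴ accordingly: t2g^4 e_g^0.
Orbital CFSE = -1.6Δ₀ = -1.6 × 392 = -627 kJ/mol.
Excess pairs vs high-spin: 1 − 0 = 1; pairing cost = +233 kJ/mol.
Net CFSE = -627 + 233 = -394 kJ/mol.

-394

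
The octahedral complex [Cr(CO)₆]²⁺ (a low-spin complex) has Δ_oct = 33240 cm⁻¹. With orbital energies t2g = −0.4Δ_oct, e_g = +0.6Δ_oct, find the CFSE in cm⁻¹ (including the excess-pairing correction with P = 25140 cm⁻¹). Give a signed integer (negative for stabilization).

-28044

CO is neutral, so the +2 overall charge sits on Cr: oxidation state +2.
Cr is in group 6, so Cr²⁺ is d⁴ (6 − 2 = 4).
Configuration: t2g^4 e_g^0.
The orbital stabilization is -1.6Δ_oct = -1.6 × 33240 = -53184 cm⁻¹.
High-spin d⁴ would be t2g^3 e_g^1 with 0 pairs; low-spin has 1, so 1 excess pair costs +1P = +25140 cm⁻¹.
Combining: -53184 + 25140 = -28044 cm⁻¹.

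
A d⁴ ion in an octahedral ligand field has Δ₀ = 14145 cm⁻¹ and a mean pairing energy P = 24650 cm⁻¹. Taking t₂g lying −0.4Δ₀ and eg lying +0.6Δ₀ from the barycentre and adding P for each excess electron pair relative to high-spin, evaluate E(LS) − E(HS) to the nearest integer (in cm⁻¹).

High-spin d⁴ fills as t₂g³ eg¹ with CFSE 3(−0.4) + 1(+0.6) = -0.6Δ₀ = -8487 cm⁻¹.
For low-spin the configuration is t₂g⁴ eg⁰: orbital energy -1.6 × 14145 = -22632 cm⁻¹, and 1 additional pair relative to high-spin adds 24650 cm⁻¹, giving 2018 cm⁻¹.
E(LS) − E(HS) = 2018 − (-8487) = 10505 cm⁻¹.

10505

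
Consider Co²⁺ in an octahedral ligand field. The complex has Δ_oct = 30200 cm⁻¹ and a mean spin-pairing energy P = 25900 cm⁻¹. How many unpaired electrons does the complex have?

1

Co is in group 9, so Co²⁺ is d⁷ (9 − 2 = 7).
Here Δ_oct > P (30200 > 25900), so the low-spin state is favoured.
That gives t₂g⁶ eg¹.
Unpaired electrons: 1.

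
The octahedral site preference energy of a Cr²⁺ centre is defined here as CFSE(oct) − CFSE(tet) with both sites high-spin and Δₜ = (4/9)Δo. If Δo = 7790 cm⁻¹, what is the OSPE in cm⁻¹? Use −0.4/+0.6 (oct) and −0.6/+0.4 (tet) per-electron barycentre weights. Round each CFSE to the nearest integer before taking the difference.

-3289

Cr sits in group 6; removing 2 electrons leaves Cr²⁺ with 6 − 2 = 4 d electrons.
Octahedral (high-spin): t₂g³ eg¹, CFSE = 3(−0.4) + 1(+0.6) = -0.6Δo = -0.6 × 7790 = -4674 cm⁻¹.
In a tetrahedral site the filling is e² t₂²: CFSE(tet) = -0.4Δₜ = -0.4 × (4/9)(7790) = -1385 cm⁻¹.
OSPE = CFSE(oct) − CFSE(tet) = -4674 − (-1385) = -3289 cm⁻¹.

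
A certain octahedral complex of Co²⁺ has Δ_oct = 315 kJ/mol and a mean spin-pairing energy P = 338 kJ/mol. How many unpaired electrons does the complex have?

Co²⁺: group 9, so d-count = 9 − 2 = 7.
With Δ_oct < P the complex is high-spin.
That gives t₂g⁵ eg².
Unpaired electrons: 3.

3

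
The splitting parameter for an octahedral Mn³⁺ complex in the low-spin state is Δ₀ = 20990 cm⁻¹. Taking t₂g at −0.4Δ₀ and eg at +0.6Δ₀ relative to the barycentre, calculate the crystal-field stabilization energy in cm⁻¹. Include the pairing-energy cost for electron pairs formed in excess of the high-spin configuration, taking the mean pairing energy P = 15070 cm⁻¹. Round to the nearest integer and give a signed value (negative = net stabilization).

Mn³⁺: group 7, so d-count = 7 − 3 = 4.
Configuration: t₂g⁴ eg⁰.
CFSE(orbital) = 4×(-0.4Δ₀) + 0×(0.6Δ₀) = -1.6Δ₀; with Δ₀ = 20990 cm⁻¹ that is -33584 cm⁻¹.
Pairing penalty: 1 pair vs 0 in the high-spin reference → 1 extra × P = 15070 cm⁻¹.
Overall CFSE = -33584 + 15070 = -18514 cm⁻¹.

-18514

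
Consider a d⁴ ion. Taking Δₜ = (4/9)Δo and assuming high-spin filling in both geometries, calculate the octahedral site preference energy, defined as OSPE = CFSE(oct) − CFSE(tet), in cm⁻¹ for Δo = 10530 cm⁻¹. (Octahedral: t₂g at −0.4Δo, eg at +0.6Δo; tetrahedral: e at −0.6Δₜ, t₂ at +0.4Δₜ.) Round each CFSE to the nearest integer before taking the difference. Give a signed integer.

Octahedral (high-spin): t₂g³ eg¹, CFSE = 3(−0.4) + 1(+0.6) = -0.6Δo = -0.6 × 10530 = -6318 cm⁻¹.
Tetrahedral: e² t₂², CFSE = 2(−0.6) + 2(+0.4) = -0.4Δₜ = -0.4 × (4/9) × 10530 = -1872 cm⁻¹.
OSPE = CFSE(oct) − CFSE(tet) = -6318 − (-1872) = -4446 cm⁻¹.

-4446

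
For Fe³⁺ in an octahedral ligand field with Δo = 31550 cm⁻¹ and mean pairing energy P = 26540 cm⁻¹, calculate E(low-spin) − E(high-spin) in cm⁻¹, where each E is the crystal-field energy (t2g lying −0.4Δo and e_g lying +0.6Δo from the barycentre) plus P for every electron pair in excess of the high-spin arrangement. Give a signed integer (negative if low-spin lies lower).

Fe is in group 8, so Fe³⁺ is d⁵ (8 − 3 = 5).
High-spin: t2g^3 e_g^2, CFSE = 0.0Δo = 0 cm⁻¹.
Low-spin t2g^5 e_g^0 gives -2.0Δo = -63100 cm⁻¹, but forming 2 extra pairs costs 2P = 53080 cm⁻¹, so E(LS) = -63100 + 53080 = -10020 cm⁻¹.
The difference is -10020 − (0) = -10020 cm⁻¹, so low-spin lies lower.

-10020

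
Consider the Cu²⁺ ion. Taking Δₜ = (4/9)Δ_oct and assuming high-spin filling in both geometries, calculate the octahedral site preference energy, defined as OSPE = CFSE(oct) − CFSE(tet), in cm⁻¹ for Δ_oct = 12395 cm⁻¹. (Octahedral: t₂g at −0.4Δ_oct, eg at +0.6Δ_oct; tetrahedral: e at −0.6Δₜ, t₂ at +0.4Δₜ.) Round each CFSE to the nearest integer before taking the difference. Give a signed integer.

-5233

Cu sits in group 11; removing 2 electrons leaves Cu²⁺ with 11 − 2 = 9 d electrons.
Octahedral high-spin t2g^6 e_g^3: CFSE = -0.6 × 12395 = -7437 cm⁻¹.
In a tetrahedral site the filling is e^4 t2^5: CFSE(tet) = -0.4Δₜ = -0.4 × (4/9)(12395) = -2204 cm⁻¹.
OSPE = -7437 − (-2204) = -5233 cm⁻¹.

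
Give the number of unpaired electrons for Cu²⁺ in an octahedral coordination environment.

1

Group 11 minus oxidation state +2 gives a d⁹ configuration for Cu²⁺.
Configuration: t₂g⁶ eg³, giving 1 unpaired electron.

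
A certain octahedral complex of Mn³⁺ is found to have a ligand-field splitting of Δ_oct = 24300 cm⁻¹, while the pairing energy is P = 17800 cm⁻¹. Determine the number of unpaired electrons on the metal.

Mn is in group 7, so Mn³⁺ is d⁴ (7 − 3 = 4).
Since Δ_oct = 24300 cm⁻¹ > P = 17800 cm⁻¹, the complex adopts the low-spin configuration.
Configuration: t₂g⁴ eg⁰.
Unpaired electrons: 2.

2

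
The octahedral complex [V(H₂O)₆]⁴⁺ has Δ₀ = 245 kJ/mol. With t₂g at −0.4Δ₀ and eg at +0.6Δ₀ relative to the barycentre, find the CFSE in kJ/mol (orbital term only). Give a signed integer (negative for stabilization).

H₂O is neutral, so the +4 overall charge sits on V: oxidation state +4.
V sits in group 5; removing 4 electrons leaves V⁴⁺ with 5 − 4 = 1 d electrons.
For octahedral d¹ the high- and low-spin configurations coincide.
Configuration: t₂g¹ eg⁰.
The orbital stabilization is -0.4Δ₀ = -0.4 × 245 = -98 kJ/mol.

-98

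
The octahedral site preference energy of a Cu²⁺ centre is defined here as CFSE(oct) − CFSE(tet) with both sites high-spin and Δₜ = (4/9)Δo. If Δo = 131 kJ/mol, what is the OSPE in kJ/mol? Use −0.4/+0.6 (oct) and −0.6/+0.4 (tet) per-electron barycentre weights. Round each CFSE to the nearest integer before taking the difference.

Cu is in group 11, so Cu²⁺ is d⁹ (11 − 2 = 9).
In an octahedral site d⁹ (HS) is t2g^6 e_g^3, giving CFSE(oct) = -0.6Δo = -79 kJ/mol.
In a tetrahedral site the filling is e^4 t2^5: CFSE(tet) = -0.4Δₜ = -0.4 × (4/9)(131) = -23 kJ/mol.
OSPE = CFSE(oct) − CFSE(tet) = -79 − (-23) = -56 kJ/mol.

-56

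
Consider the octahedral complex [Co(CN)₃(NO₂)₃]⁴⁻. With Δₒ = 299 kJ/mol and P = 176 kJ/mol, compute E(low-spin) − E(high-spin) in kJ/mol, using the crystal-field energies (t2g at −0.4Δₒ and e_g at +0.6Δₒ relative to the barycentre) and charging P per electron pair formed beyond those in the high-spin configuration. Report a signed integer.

Ligand charges: 3×(-1) from CN⁻ and 3×(-1) from NO₂⁻ sum to -6; with overall charge -4, Co is +2.
Co²⁺: group 9, so d-count = 9 − 2 = 7.
High-spin: t2g^5 e_g^2, CFSE = -0.8Δₒ = -239 kJ/mol.
Low-spin: t2g^6 e_g^1, orbital CFSE = -1.8Δₒ = -538 kJ/mol; plus 1 excess pair × P = +176 kJ/mol; total -362 kJ/mol.
E(LS) − E(HS) = -362 − (-239) = -123 kJ/mol.

-123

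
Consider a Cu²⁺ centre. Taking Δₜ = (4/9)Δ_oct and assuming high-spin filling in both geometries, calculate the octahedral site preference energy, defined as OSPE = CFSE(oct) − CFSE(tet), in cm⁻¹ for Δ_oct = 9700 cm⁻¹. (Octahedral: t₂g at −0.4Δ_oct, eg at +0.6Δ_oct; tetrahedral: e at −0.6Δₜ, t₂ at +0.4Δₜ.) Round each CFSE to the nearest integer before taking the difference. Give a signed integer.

Cu sits in group 11; removing 2 electrons leaves Cu²⁺ with 11 − 2 = 9 d electrons.
Octahedral (high-spin): t₂g⁶ eg³, CFSE = 6(−0.4) + 3(+0.6) = -0.6Δ_oct = -0.6 × 9700 = -5820 cm⁻¹.
Tetrahedral e⁴ t₂⁵ gives -0.4Δₜ = -0.4 × (4/9) × 9700 = -1724 cm⁻¹.
OSPE = -5820 − (-1724) = -4096 cm⁻¹.

-4096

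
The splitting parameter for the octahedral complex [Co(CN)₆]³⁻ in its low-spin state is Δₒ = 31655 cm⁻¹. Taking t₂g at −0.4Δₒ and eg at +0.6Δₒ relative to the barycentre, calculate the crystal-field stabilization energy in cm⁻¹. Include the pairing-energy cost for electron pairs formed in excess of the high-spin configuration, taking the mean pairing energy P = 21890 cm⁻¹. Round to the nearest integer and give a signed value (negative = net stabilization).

-32192

Each CN⁻ contributes -1; 6 × (-1) = -6. With overall charge -3, Co is in the +3 oxidation state.
Co is in group 9, so Co³⁺ is d⁶ (9 − 3 = 6).
Electron filling gives t₂g⁶ eg⁰.
Orbital CFSE = 6(-0.4) + 0(0.6) = -2.4Δₒ = -2.4 × 31655 = -75972 cm⁻¹.
High-spin d⁶ would be t₂g⁴ eg² with 1 pair; low-spin has 3, so 2 excess pairs cost +2P = +43780 cm⁻¹.
Net CFSE = -75972 + 43780 = -32192 cm⁻¹.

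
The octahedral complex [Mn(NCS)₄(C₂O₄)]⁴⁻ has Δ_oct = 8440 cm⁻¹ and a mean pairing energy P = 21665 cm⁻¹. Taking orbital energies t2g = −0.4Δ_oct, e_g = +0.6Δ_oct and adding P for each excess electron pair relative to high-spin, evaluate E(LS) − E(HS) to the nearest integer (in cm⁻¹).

26450

Ligand charges: 4×(-1) from NCS⁻ and 1×(-2) from C₂O₄²⁻ sum to -6; with overall charge -4, Mn is +2.
Group 7 minus oxidation state +2 gives a d⁵ configuration for Mn²⁺.
High-spin: t2g^3 e_g^2, CFSE = 0.0Δ_oct = 0 cm⁻¹.
For low-spin the configuration is t2g^5 e_g^0: orbital energy -2.0 × 8440 = -16880 cm⁻¹, and 2 additional pairs relative to high-spin add 43330 cm⁻¹, giving 26450 cm⁻¹.
E(LS) − E(HS) = 26450 − (0) = 26450 cm⁻¹.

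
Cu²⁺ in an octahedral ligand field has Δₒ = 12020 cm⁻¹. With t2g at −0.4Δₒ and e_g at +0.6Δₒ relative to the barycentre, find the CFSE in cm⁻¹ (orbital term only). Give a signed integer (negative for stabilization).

-7212

Group 11 minus oxidation state +2 gives a d⁹ configuration for Cu²⁺.
Electron filling gives t2g^6 e_g^3.
Orbital CFSE = 6(-0.4) + 3(0.6) = -0.6Δₒ = -0.6 × 12020 = -7212 cm⁻¹.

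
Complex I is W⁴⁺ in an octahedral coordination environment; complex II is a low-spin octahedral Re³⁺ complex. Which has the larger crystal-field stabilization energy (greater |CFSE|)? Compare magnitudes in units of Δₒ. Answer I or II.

II

I: W⁴⁺: group 6, so d-count = 6 − 4 = 2; t2g^2 e_g^0, CFSE = -0.8Δₒ.
II: Re is in group 7, so Re³⁺ is d⁴ (7 − 3 = 4); t2g^4 e_g^0, CFSE = -1.6Δₒ.
So II has the larger |CFSE|.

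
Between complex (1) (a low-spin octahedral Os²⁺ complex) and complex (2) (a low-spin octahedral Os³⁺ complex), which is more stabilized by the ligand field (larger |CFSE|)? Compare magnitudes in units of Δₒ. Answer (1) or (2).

(1): Group 8 minus oxidation state +2 gives a d⁶ configuration for Os²⁺; t₂g⁶ eg⁰, CFSE = -2.4Δₒ.
(2): Group 8 minus oxidation state +3 gives a d⁵ configuration for Os³⁺; t₂g⁵ eg⁰, CFSE = -2.0Δₒ.
So (1) has the larger |CFSE|.

(1)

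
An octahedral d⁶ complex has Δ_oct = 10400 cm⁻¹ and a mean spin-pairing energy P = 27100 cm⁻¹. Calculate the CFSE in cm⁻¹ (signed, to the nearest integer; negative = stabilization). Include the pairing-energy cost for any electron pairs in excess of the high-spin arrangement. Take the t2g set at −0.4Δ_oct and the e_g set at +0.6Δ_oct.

-4160

Here Δ_oct < P (10400 < 27100), so the high-spin state is favoured.
Filling d⁶ accordingly: t2g^4 e_g^2.
Orbital CFSE = -0.4Δ_oct = -0.4 × 10400 = -4160 cm⁻¹.
High-spin has no excess pairs, so no pairing correction applies.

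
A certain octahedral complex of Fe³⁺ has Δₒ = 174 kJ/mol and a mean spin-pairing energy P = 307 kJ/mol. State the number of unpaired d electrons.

Fe sits in group 8; removing 3 electrons leaves Fe³⁺ with 8 − 3 = 5 d electrons.
Δₒ < P, so pairing is avoided: the ground state is high-spin.
That gives t₂g³ eg².
Unpaired electrons: 5.

5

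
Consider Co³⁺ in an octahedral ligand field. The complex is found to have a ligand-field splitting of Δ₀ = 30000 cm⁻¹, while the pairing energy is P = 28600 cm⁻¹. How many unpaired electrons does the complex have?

0

Co is in group 9, so Co³⁺ is d⁶ (9 − 3 = 6).
Here Δ₀ > P (30000 > 28600), so the low-spin state is favoured.
Configuration: t2g^6 e_g^0.
Unpaired electrons: 0.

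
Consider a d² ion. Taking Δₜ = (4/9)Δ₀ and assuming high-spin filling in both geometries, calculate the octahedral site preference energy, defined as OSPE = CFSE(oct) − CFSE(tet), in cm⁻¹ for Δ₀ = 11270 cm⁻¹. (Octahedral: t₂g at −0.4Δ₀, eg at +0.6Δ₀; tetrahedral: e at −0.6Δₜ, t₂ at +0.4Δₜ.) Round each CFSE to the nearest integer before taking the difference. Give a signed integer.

Octahedral high-spin t₂g² eg⁰: CFSE = -0.8 × 11270 = -9016 cm⁻¹.
In a tetrahedral site the filling is e² t₂⁰: CFSE(tet) = -1.2Δₜ = -1.2 × (4/9)(11270) = -6011 cm⁻¹.
Subtracting, OSPE = -9016 − (-6011) = -3005 cm⁻¹.

-3005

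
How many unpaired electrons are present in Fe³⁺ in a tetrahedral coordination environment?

Group 8 minus oxidation state +3 gives a d⁵ configuration for Fe³⁺.
Tetrahedral fields are weak (Δₜ ≈ 4/9 Δₒ), so electrons fill high-spin.
Configuration: e^2 t2^3, giving 5 unpaired electrons.

5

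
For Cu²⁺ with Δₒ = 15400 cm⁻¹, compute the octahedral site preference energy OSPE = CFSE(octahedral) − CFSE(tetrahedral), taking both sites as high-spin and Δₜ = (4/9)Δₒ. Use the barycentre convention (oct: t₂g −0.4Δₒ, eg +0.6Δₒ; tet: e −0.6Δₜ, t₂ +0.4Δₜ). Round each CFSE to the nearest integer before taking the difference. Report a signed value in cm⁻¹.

-6502

Cu²⁺: group 11, so d-count = 11 − 2 = 9.
Octahedral high-spin t2g^6 e_g^3: CFSE = -0.6 × 15400 = -9240 cm⁻¹.
Tetrahedral e^4 t2^5 gives -0.4Δₜ = -0.4 × (4/9) × 15400 = -2738 cm⁻¹.
OSPE = CFSE(oct) − CFSE(tet) = -9240 − (-2738) = -6502 cm⁻¹.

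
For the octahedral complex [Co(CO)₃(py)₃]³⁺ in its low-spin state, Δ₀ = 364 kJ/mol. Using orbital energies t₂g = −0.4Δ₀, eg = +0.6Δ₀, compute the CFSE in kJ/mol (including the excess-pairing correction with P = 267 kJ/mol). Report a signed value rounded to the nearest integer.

Ligand charges: 3×(+0) from CO and 3×(+0) from py sum to +0; with overall charge +3, Co is +3.
Group 9 minus oxidation state +3 gives a d⁶ configuration for Co³⁺.
The d⁶ electrons fill as t₂g⁶ eg⁰.
Orbital CFSE = 6(-0.4) + 0(0.6) = -2.4Δ₀ = -2.4 × 364 = -874 kJ/mol.
Relative to high-spin t₂g⁴ eg² (1 paired), the low-spin configuration has 2 additional pairs, contributing +2 × 267 = +534 kJ/mol.
Net CFSE = -874 + 534 = -340 kJ/mol.

-340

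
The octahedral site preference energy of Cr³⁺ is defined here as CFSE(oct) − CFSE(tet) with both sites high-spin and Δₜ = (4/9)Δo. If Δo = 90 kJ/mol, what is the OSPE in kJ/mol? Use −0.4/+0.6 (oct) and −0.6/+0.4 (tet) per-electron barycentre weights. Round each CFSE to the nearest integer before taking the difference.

Cr³⁺: group 6, so d-count = 6 − 3 = 3.
Octahedral (high-spin): t₂g³ eg⁰, CFSE = 3(−0.4) + 0(+0.6) = -1.2Δo = -1.2 × 90 = -108 kJ/mol.
Tetrahedral e² t₂¹ gives -0.8Δₜ = -0.8 × (4/9) × 90 = -32 kJ/mol.
OSPE = CFSE(oct) − CFSE(tet) = -108 − (-32) = -76 kJ/mol.

-76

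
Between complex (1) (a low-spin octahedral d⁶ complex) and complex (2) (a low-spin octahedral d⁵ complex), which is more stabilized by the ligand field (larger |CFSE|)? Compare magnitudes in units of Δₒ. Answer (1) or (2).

(1): t2g^6 e_g^0, CFSE = -2.4Δₒ.
(2): t2g^5 e_g^0, CFSE = -2.0Δₒ.
So (1) has the larger |CFSE|.

(1)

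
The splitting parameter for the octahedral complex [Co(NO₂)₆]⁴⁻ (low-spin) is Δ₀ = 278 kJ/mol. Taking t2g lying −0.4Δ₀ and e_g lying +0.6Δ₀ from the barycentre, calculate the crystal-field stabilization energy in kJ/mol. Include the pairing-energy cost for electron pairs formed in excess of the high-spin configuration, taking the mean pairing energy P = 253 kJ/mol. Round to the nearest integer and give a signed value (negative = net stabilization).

-247

Each NO₂⁻ contributes -1; 6 × (-1) = -6. With overall charge -4, Co is in the +2 oxidation state.
Co²⁺: group 9, so d-count = 9 − 2 = 7.
Electron filling gives t2g^6 e_g^1.
The orbital stabilization is -1.8Δ₀ = -1.8 × 278 = -500 kJ/mol.
High-spin d⁷ would be t2g^5 e_g^2 with 2 pairs; low-spin has 3, so 1 excess pair costs +1P = +253 kJ/mol.
Overall CFSE = -500 + 253 = -247 kJ/mol.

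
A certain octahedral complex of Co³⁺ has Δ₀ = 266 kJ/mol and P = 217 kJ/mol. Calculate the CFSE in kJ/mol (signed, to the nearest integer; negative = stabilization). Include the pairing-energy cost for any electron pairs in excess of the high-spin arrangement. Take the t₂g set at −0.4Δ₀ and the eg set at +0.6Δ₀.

-204

Group 9 minus oxidation state +3 gives a d⁶ configuration for Co³⁺.
Since Δ₀ = 266 kJ/mol > P = 217 kJ/mol, the complex adopts the low-spin configuration.
Filling d⁶ accordingly: t₂g⁶ eg⁰.
Orbital CFSE = -2.4Δ₀ = -2.4 × 266 = -638 kJ/mol.
Excess pairs vs high-spin: 3 − 1 = 2; pairing cost = +434 kJ/mol.
Net CFSE = -638 + 434 = -204 kJ/mol.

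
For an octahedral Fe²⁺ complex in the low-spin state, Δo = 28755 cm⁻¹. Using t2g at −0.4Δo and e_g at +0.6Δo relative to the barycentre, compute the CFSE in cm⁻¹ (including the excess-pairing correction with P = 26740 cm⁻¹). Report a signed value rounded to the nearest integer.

-15532

Group 8 minus oxidation state +2 gives a d⁶ configuration for Fe²⁺.
Electron filling gives t2g^6 e_g^0.
CFSE(orbital) = 6×(-0.4Δo) + 0×(0.6Δo) = -2.4Δo; with Δo = 28755 cm⁻¹ that is -69012 cm⁻¹.
Pairing penalty: 3 pairs vs 1 in the high-spin reference → 2 extra × P = 53480 cm⁻¹.
Overall CFSE = -69012 + 53480 = -15532 cm⁻¹.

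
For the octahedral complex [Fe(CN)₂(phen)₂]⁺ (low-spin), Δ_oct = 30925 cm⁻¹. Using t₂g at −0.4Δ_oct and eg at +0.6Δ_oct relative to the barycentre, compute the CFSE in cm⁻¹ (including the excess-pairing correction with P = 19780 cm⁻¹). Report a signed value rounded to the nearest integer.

Ligand charges: 2×(-1) from CN⁻ and 2×(+0) from phen sum to -2; with overall charge +1, Fe is +3.
Fe is in group 8, so Fe³⁺ is d⁵ (8 − 3 = 5).
Configuration: t₂g⁵ eg⁰.
CFSE(orbital) = 5×(-0.4Δ_oct) + 0×(0.6Δ_oct) = -2.0Δ_oct; with Δ_oct = 30925 cm⁻¹ that is -61850 cm⁻¹.
Pairing penalty: 2 pairs vs 0 in the high-spin reference → 2 extra × P = 39560 cm⁻¹.
Combining: -61850 + 39560 = -22290 cm⁻¹.

-22290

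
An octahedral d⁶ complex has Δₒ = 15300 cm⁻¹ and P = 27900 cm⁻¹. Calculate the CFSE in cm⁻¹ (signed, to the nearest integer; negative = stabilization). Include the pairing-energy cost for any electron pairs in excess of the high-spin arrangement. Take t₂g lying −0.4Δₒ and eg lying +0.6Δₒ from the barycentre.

Δₒ < P, so pairing is avoided: the ground state is high-spin.
Configuration: t₂g⁴ eg².
Orbital CFSE = -0.4Δₒ = -0.4 × 15300 = -6120 cm⁻¹.
High-spin has no excess pairs, so no pairing correction applies.

-6120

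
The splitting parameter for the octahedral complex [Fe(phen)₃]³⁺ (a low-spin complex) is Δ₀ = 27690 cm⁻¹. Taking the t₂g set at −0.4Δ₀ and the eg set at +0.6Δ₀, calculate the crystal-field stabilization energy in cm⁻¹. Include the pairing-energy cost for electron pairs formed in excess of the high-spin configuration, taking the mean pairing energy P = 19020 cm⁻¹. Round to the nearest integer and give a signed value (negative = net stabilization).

-17340

phen is neutral, so the +3 overall charge sits on Fe: oxidation state +3.
Fe sits in group 8; removing 3 electrons leaves Fe³⁺ with 8 − 3 = 5 d electrons.
The d⁵ electrons fill as t₂g⁵ eg⁰.
CFSE(orbital) = 5×(-0.4Δ₀) + 0×(0.6Δ₀) = -2.0Δ₀; with Δ₀ = 27690 cm⁻¹ that is -55380 cm⁻¹.
Relative to high-spin t₂g³ eg² (0 paired), the low-spin configuration has 2 additional pairs, contributing +2 × 19020 = +38040 cm⁻¹.
Net CFSE = -55380 + 38040 = -17340 cm⁻¹.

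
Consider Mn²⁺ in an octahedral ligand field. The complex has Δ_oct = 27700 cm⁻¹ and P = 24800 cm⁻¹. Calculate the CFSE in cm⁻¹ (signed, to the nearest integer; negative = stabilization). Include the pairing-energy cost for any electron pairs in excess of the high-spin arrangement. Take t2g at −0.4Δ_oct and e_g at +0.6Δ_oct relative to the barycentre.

Mn²⁺: group 7, so d-count = 7 − 2 = 5.
Since Δ_oct = 27700 cm⁻¹ > P = 24800 cm⁻¹, the complex adopts the low-spin configuration.
Configuration: t2g^5 e_g^0.
Orbital CFSE = -2.0Δ_oct = -2.0 × 27700 = -55400 cm⁻¹.
Excess pairs vs high-spin: 2 − 0 = 2; pairing cost = +49600 cm⁻¹.
Net CFSE = -55400 + 49600 = -5800 cm⁻¹.

-5800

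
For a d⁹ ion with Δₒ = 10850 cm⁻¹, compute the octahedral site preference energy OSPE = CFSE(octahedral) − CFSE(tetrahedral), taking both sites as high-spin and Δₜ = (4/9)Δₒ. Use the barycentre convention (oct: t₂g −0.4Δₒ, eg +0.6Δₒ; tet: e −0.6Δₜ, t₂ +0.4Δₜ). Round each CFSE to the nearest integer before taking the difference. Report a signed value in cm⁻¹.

-4581

Octahedral (high-spin): t2g^6 e_g^3, CFSE = 6(−0.4) + 3(+0.6) = -0.6Δₒ = -0.6 × 10850 = -6510 cm⁻¹.
Tetrahedral: e^4 t2^5, CFSE = 4(−0.6) + 5(+0.4) = -0.4Δₜ = -0.4 × (4/9) × 10850 = -1929 cm⁻¹.
OSPE = CFSE(oct) − CFSE(tet) = -6510 − (-1929) = -4581 cm⁻¹.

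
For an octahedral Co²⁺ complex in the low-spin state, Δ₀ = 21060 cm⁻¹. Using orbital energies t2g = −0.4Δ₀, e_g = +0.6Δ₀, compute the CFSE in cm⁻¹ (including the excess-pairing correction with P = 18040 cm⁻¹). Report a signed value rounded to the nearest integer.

-19868

Co is in group 9, so Co²⁺ is d⁷ (9 − 2 = 7).
The d⁷ electrons fill as t2g^6 e_g^1.
The orbital stabilization is -1.8Δ₀ = -1.8 × 21060 = -37908 cm⁻¹.
High-spin d⁷ would be t2g^5 e_g^2 with 2 pairs; low-spin has 3, so 1 excess pair costs +1P = +18040 cm⁻¹.
Overall CFSE = -37908 + 18040 = -19868 cm⁻¹.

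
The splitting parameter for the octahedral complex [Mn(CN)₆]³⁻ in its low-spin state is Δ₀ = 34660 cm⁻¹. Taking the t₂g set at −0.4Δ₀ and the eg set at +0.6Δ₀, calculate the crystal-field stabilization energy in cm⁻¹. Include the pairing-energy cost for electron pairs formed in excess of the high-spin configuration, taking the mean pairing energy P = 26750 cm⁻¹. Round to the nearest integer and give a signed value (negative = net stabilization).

-28706

Each CN⁻ contributes -1; 6 × (-1) = -6. With overall charge -3, Mn is in the +3 oxidation state.
Mn is in group 7, so Mn³⁺ is d⁴ (7 − 3 = 4).
The d⁴ electrons fill as t₂g⁴ eg⁰.
Orbital CFSE = 4(-0.4) + 0(0.6) = -1.6Δ₀ = -1.6 × 34660 = -55456 cm⁻¹.
Relative to high-spin t₂g³ eg¹ (0 paired), the low-spin configuration has 1 additional pair, contributing +1 × 26750 = +26750 cm⁻¹.
Overall CFSE = -55456 + 26750 = -28706 cm⁻¹.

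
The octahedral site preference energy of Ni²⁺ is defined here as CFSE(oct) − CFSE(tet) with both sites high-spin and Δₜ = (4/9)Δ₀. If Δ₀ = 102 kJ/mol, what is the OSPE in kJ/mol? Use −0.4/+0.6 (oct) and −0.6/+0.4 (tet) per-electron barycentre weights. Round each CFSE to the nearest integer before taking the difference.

-86

Group 10 minus oxidation state +2 gives a d⁸ configuration for Ni²⁺.
In an octahedral site d⁸ (HS) is t₂g⁶ eg², giving CFSE(oct) = -1.2Δ₀ = -122 kJ/mol.
In a tetrahedral site the filling is e⁴ t₂⁴: CFSE(tet) = -0.8Δₜ = -0.8 × (4/9)(102) = -36 kJ/mol.
Subtracting, OSPE = -122 − (-36) = -86 kJ/mol.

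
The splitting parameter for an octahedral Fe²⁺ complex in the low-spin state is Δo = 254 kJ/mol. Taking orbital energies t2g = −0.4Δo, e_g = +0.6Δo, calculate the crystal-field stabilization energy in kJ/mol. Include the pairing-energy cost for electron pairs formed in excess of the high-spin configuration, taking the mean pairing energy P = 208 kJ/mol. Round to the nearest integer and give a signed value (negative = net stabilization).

Group 8 minus oxidation state +2 gives a d⁶ configuration for Fe²⁺.
The d⁶ electrons fill as t2g^6 e_g^0.
The orbital stabilization is -2.4Δo = -2.4 × 254 = -610 kJ/mol.
Pairing penalty: 3 pairs vs 1 in the high-spin reference → 2 extra × P = 416 kJ/mol.
Combining: -610 + 416 = -194 kJ/mol.

-194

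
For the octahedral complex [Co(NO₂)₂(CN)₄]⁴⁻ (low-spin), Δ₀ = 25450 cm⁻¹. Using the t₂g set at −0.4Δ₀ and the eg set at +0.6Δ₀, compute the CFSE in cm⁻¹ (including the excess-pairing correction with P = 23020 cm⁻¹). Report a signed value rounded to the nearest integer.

Ligand charges: 2×(-1) from NO₂⁻ and 4×(-1) from CN⁻ sum to -6; with overall charge -4, Co is +2.
Co²⁺: group 9, so d-count = 9 − 2 = 7.
The d⁷ electrons fill as t₂g⁶ eg¹.
Orbital CFSE = 6(-0.4) + 1(0.6) = -1.8Δ₀ = -1.8 × 25450 = -45810 cm⁻¹.
Relative to high-spin t₂g⁵ eg² (2 paired), the low-spin configuration has 1 additional pair, contributing +1 × 23020 = +23020 cm⁻¹.
Overall CFSE = -45810 + 23020 = -22790 cm⁻¹.

-22790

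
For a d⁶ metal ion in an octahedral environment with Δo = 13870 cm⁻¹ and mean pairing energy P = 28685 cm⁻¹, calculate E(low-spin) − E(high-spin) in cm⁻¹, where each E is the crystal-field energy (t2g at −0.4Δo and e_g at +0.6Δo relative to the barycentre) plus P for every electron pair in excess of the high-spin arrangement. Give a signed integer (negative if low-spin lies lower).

High-spin d⁶ fills as t2g^4 e_g^2 with CFSE 4(−0.4) + 2(+0.6) = -0.4Δo = -5548 cm⁻¹.
Low-spin: t2g^6 e_g^0, orbital CFSE = -2.4Δo = -33288 cm⁻¹; plus 2 excess pairs × P = +57370 cm⁻¹; total 24082 cm⁻¹.
Thus E(LS) − E(HS) = 29630 cm⁻¹.

29630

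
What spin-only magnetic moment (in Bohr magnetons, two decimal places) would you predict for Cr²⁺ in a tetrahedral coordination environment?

Group 6 minus oxidation state +2 gives a d⁴ configuration for Cr²⁺.
Tetrahedral fields are weak (Δₜ ≈ 4/9 Δₒ), so electrons fill high-spin.
Configuration: e² t₂² → 4 unpaired electrons.
μ(spin-only) = √[4(4+2)] = √24 ≈ 4.90 Bohr magnetons.

4.90 Bohr magnetons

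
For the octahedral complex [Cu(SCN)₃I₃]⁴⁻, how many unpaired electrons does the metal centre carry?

1

Ligand charges: 3×(-1) from SCN⁻ and 3×(-1) from I⁻ sum to -6; with overall charge -4, Cu is +2.
Cu is in group 11, so Cu²⁺ is d⁹ (11 − 2 = 9).
Configuration: t₂g⁶ eg³, giving 1 unpaired electron.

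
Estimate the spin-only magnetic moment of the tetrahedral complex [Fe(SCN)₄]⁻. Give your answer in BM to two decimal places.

5.92 BM

Each SCN⁻ contributes -1; 4 × (-1) = -4. With overall charge -1, Fe is in the +3 oxidation state.
Fe³⁺: group 8, so d-count = 8 − 3 = 5.
With tetrahedral geometry the complex is necessarily high-spin.
Configuration: e^2 t2^3 → 5 unpaired electrons.
μ(spin-only) = √[5(5+2)] = √35 ≈ 5.92 BM.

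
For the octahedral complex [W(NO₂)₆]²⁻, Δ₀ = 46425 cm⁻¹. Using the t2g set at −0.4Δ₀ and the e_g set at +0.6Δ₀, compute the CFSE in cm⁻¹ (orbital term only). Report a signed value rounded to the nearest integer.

Each NO₂⁻ contributes -1; 6 × (-1) = -6. With overall charge -2, W is in the +4 oxidation state.
Group 6 minus oxidation state +4 gives a d² configuration for W⁴⁺.
Configuration: t2g^2 e_g^0.
The orbital stabilization is -0.8Δ₀ = -0.8 × 46425 = -37140 cm⁻¹.

-37140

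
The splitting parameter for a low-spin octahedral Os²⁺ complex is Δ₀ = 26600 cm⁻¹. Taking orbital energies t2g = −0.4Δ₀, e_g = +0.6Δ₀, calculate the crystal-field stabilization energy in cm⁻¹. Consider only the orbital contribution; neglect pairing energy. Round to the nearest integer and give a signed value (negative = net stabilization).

-63840

Group 8 minus oxidation state +2 gives a d⁶ configuration for Os²⁺.
The d⁶ electrons fill as t2g^6 e_g^0.
CFSE(orbital) = 6×(-0.4Δ₀) + 0×(0.6Δ₀) = -2.4Δ₀; with Δ₀ = 26600 cm⁻¹ that is -63840 cm⁻¹.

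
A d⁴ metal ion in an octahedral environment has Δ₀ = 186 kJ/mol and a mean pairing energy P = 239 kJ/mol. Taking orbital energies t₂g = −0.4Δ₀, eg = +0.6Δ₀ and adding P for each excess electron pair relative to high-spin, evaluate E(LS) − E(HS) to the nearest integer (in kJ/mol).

High-spin: t₂g³ eg¹, CFSE = -0.6Δ₀ = -112 kJ/mol.
For low-spin the configuration is t₂g⁴ eg⁰: orbital energy -1.6 × 186 = -298 kJ/mol, and 1 additional pair relative to high-spin adds 239 kJ/mol, giving -59 kJ/mol.
Thus E(LS) − E(HS) = 53 kJ/mol.

53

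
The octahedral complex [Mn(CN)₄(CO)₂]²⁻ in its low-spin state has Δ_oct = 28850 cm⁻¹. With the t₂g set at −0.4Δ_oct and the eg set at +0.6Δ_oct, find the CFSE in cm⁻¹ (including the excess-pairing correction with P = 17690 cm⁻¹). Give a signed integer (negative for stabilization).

Ligand charges: 4×(-1) from CN⁻ and 2×(+0) from CO sum to -4; with overall charge -2, Mn is +2.
Mn sits in group 7; removing 2 electrons leaves Mn²⁺ with 7 − 2 = 5 d electrons.
Electron filling gives t₂g⁵ eg⁰.
The orbital stabilization is -2.0Δ_oct = -2.0 × 28850 = -57700 cm⁻¹.
Relative to high-spin t₂g³ eg² (0 paired), the low-spin configuration has 2 additional pairs, contributing +2 × 17690 = +35380 cm⁻¹.
Combining: -57700 + 35380 = -22320 cm⁻¹.

-22320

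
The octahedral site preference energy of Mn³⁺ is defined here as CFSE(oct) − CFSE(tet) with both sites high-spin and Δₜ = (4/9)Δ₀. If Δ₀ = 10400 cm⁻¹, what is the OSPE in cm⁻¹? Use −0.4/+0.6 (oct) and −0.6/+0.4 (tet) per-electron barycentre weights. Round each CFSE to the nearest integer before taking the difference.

Mn³⁺: group 7, so d-count = 7 − 3 = 4.
In an octahedral site d⁴ (HS) is t₂g³ eg¹, giving CFSE(oct) = -0.6Δ₀ = -6240 cm⁻¹.
In a tetrahedral site the filling is e² t₂²: CFSE(tet) = -0.4Δₜ = -0.4 × (4/9)(10400) = -1849 cm⁻¹.
OSPE = -6240 − (-1849) = -4391 cm⁻¹.

-4391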